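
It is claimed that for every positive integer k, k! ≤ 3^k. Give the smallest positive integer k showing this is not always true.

k = 7

We need the least positive integer k for which k! > 3^k.
For k = 1, 2, 3, 4, 5, 6 the conclusion holds.
k = 7: k! = 5040 and 3^k = 2187, so 5040 > 2187.
Hence k = 7 is a counterexample.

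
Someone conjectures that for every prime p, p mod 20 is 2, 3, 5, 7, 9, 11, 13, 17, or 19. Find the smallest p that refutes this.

For p = 2, 3, 5, 7, …, 29, 31, 37 the conclusion holds.
p = 41: 41 mod 20 = 1 — not in {2, 3, 5, 7, 9, 11, 13, 17, 19}.
Hence p = 41 is a counterexample.

p = 41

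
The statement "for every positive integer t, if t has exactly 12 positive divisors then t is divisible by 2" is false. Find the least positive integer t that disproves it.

A counterexample is any positive integer t such that t has exactly 12 positive divisors but t is not divisible by 2; we check each in order.
The first 24 eligible values, up to t = 308, all satisfy the conclusion.
t = 315: τ(315) = 12; 315 mod 2 = 1.

t = 315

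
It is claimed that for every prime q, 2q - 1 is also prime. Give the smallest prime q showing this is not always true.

q = 5

We need the least prime q for which 2q - 1 is not prime.
For q = 2, 3 the conclusion holds.
q = 5: 2q - 1 = 9 = 3 × 3, not prime.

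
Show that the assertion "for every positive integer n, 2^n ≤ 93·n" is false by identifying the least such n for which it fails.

Check each positive integer n in order until 2^n > 93·n.
For n = 1, 2, 3, 4, 5, 6, 7, 8, 9 the conclusion holds.
n = 10: 2^n = 1024 and 93·n = 930, so 1024 > 930.
Hence n = 10 is a counterexample.

n = 10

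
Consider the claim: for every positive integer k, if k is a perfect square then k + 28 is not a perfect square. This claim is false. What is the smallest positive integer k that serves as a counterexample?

We need the least positive integer k for which k is a perfect square but k + 28 is a perfect square.
k = 1: 1 + 28 = 29, not a perfect square.
k = 4: 4 + 28 = 32, not a perfect square.
k = 9: 9 + 28 = 37, not a perfect square.
k = 16: 16 + 28 = 44, not a perfect square.
k = 25: 25 + 28 = 53, not a perfect square.
k = 36: 36 = 6² and 36 + 28 = 64 = 8².
So k = 36 is the smallest counterexample.

k = 36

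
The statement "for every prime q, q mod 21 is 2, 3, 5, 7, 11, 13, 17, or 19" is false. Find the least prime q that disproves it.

q = 29

For q = 2, 3, 5, 7, 11, 13, 17, 19, 23 the conclusion holds.
q = 29: 29 mod 21 = 8 — not in {2, 3, 5, 7, 11, 13, 17, 19}.
Thus q = 29 disproves the claim, and no smaller q works.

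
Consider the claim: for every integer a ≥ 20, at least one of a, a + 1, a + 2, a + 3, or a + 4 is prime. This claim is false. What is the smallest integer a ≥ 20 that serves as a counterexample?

a = 24

The first 4 eligible values, up to a = 23, all satisfy the conclusion.
a = 24: 24 = 2 × 12; 25 = 5 × 5; 26 = 2 × 13; 27 = 3 × 9; 28 = 2 × 14 — all composite.
So a = 24 is the smallest counterexample.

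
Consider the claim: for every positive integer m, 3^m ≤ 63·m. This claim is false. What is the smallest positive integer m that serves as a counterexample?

We need the least positive integer m for which 3^m > 63·m.
The first 5 eligible values, up to m = 5, all satisfy the conclusion.
m = 6: 3^m = 729 and 63·m = 378, so 729 > 378.

m = 6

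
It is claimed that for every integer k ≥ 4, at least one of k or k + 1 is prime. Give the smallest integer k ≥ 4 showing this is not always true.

A counterexample is any integer k ≥ 4 such that k, k + 1 are both composite; we check each in order.
For k = 4, 5, 6, 7 the conclusion holds.
k = 8: 8 = 2 × 4; 9 = 3 × 3 — both composite.
Thus k = 8 disproves the claim, and no smaller k works.

k = 8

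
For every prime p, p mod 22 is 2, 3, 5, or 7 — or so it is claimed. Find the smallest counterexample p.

For p = 2, 3, 5, 7 the conclusion holds.
p = 11: 11 mod 22 = 11 — not in {2, 3, 5, 7}.
Hence p = 11 is a counterexample.

p = 11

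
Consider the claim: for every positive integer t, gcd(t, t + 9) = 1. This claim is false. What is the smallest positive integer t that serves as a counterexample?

t = 3

t = 1: gcd(1, 10) = 1.
t = 2: gcd(2, 11) = 1.
t = 3: gcd(3, 12) = 3.
So t = 3 is the smallest counterexample.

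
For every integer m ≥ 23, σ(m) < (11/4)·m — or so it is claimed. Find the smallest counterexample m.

Check each integer m ≥ 23 in order until the claim fails.
The first 37 eligible values, up to m = 59, all satisfy the conclusion.
m = 60: σ(60) = 168; 168 ≥ 165.

m = 60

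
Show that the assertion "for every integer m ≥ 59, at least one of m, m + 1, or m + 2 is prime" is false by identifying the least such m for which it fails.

m = 62

A counterexample is any integer m ≥ 59 such that m, m + 1, m + 2 are all composite; we check each in order.
m = 59: 59 is prime.
m = 60: 61 is prime.
m = 61: 61 is prime.
m = 62: 62 = 2 × 31; 63 = 3 × 21; 64 = 2 × 32 — all composite.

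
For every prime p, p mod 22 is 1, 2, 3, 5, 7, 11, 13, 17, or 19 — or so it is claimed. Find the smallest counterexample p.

For p = 2, 3, 5, 7, 11, 13, 17, 19, 23, 29 the conclusion holds.
p = 31: 31 mod 22 = 9 — not in {1, 2, 3, 5, 7, 11, 13, 17, 19}.
So p = 31 is the smallest counterexample.

p = 31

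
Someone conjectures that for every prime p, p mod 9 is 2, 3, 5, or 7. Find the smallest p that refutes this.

p = 13

p = 2: 2 mod 9 = 2.
p = 3: 3 mod 9 = 3.
p = 5: 5 mod 9 = 5.
p = 7: 7 mod 9 = 7.
p = 11: 11 mod 9 = 2.
p = 13: 13 mod 9 = 4 — not in {2, 3, 5, 7}.
Hence p = 13 is a counterexample.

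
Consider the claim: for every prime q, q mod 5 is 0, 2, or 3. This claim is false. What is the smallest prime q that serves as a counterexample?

q = 11

We need the least prime q for which the claim fails.
q = 2: 2 mod 5 = 2.
q = 3: 3 mod 5 = 3.
q = 5: 5 mod 5 = 0.
q = 7: 7 mod 5 = 2.
q = 11: 11 mod 5 = 1 — not in {0, 2, 3}.
Hence q = 11 is a counterexample.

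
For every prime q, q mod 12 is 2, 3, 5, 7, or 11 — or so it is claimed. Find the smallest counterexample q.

We need the least prime q for which the claim fails.
q = 2: 2 mod 12 = 2.
q = 3: 3 mod 12 = 3.
q = 5: 5 mod 12 = 5.
q = 7: 7 mod 12 = 7.
q = 11: 11 mod 12 = 11.
q = 13: 13 mod 12 = 1 — not in {2, 3, 5, 7, 11}.

q = 13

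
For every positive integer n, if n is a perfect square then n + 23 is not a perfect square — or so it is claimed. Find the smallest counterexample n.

n = 121

A counterexample is any positive integer n such that n is a perfect square but n + 23 is a perfect square; we check each in order.
For n = 1, 4, 9, 16, 25, 36, 49, 64, 81, 100 the conclusion holds.
n = 121: 121 = 11² and 121 + 23 = 144 = 12².
Thus n = 121 disproves the claim, and no smaller n works.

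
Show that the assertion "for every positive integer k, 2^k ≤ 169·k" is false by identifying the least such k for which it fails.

k = 11

We need the least positive integer k for which 2^k > 169·k.
For k = 1, 2, 3, 4, 5, 6, 7, 8, 9, 10 the conclusion holds.
k = 11: 2^k = 2048 and 169·k = 1859, so 2048 > 1859.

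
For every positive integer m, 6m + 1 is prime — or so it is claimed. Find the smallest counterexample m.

m = 4

Check each positive integer m in order until 6m + 1 is not prime.
For m = 1, 2, 3 the conclusion holds.
m = 4: 6m + 1 = 25 = 5 × 5, composite.
Hence m = 4 is a counterexample.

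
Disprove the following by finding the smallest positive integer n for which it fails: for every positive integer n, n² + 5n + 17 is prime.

We need the least positive integer n for which n² + 5n + 17 is not prime.
For n = 1, 2, 3, 4, 5, 6, 7 the conclusion holds.
n = 8: n² + 5n + 17 = 121 = 11 × 11, composite.
Hence n = 8 is a counterexample.

n = 8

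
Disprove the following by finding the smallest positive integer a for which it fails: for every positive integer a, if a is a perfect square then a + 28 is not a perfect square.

a = 1: 1 + 28 = 29, not a perfect square.
a = 4: 4 + 28 = 32, not a perfect square.
a = 9: 9 + 28 = 37, not a perfect square.
a = 16: 16 + 28 = 44, not a perfect square.
a = 25: 25 + 28 = 53, not a perfect square.
a = 36: 36 = 6² and 36 + 28 = 64 = 8².

a = 36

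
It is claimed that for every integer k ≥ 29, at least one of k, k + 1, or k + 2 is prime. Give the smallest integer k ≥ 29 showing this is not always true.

For k = 29, 30, 31 the conclusion holds.
k = 32: 32 = 2 × 16; 33 = 3 × 11; 34 = 2 × 17 — all composite.
So k = 32 is the smallest counterexample.

k = 32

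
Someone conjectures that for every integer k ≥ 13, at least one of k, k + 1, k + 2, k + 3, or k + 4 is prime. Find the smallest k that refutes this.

k = 24

For k = 13, 14, 15, 16, …, 21, 22, 23 the conclusion holds.
k = 24: 24 = 2 × 12; 25 = 5 × 5; 26 = 2 × 13; 27 = 3 × 9; 28 = 2 × 14 — all composite.
So k = 24 is the smallest counterexample.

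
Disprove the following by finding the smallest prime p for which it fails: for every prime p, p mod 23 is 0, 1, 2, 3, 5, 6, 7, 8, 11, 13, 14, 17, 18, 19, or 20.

Check each prime p in order until the claim fails.
For p = 2, 3, 5, 7, …, 47, 53, 59 the conclusion holds.
p = 61: 61 mod 23 = 15 — not in {0, 1, 2, 3, 5, 6, 7, 8, 11, 13, 14, 17, 18, 19, 20}.
So p = 61 is the smallest counterexample.

p = 61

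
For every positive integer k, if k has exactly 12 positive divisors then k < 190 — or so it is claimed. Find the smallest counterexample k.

We need the least positive integer k for which k has exactly 12 positive divisors but the claim fails.
For k = 60, 72, 84, 90, …, 150, 156, 160 the conclusion holds.
k = 198: τ(198) = 12; 198 ≥ 190.
So k = 198 is the smallest counterexample.

k = 198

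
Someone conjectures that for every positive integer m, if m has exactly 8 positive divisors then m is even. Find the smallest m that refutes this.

We need the least positive integer m for which m has exactly 8 positive divisors but m is odd.
For m = 24, 30, 40, 42, …, 88, 102, 104 the conclusion holds.
m = 105: divisors of 105: 1, 3, 5, 7, 15, 21, 35, 105; 105 is odd.
So m = 105 is the smallest counterexample.

m = 105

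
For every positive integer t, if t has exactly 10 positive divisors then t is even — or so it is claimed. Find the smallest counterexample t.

Check each positive integer t in order until t has exactly 10 positive divisors but t is odd.
For t = 48, 80, 112, 162, 176, 208, 272, 304, 368 the conclusion holds.
t = 405: divisors of 405: 10 divisors; 405 is odd.
So t = 405 is the smallest counterexample.

t = 405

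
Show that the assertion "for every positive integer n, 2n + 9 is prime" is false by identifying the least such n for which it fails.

Check each positive integer n in order until 2n + 9 is not prime.
For n = 1, 2 the conclusion holds.
n = 3: 2n + 9 = 15 = 3 × 5, composite.

n = 3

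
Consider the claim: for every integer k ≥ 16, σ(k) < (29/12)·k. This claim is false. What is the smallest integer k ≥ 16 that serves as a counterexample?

k = 24

A counterexample is any integer k ≥ 16 such that the claim fails; we check each in order.
For k = 16, 17, 18, 19, 20, 21, 22, 23 the conclusion holds.
k = 24: σ(24) = 60; 60 ≥ 58.
So k = 24 is the smallest counterexample.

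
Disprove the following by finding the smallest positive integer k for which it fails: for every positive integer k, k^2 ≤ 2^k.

k = 3

A counterexample is any positive integer k such that k^2 > 2^k; we check each in order.
For k = 1, 2 the conclusion holds.
k = 3: k^2 = 9 and 2^k = 8, so 9 > 8.
Thus k = 3 disproves the claim, and no smaller k works.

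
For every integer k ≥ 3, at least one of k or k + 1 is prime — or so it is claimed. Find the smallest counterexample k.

k = 8

We need the least integer k ≥ 3 for which k, k + 1 are both composite.
k = 3: 3 is prime.
k = 4: 5 is prime.
k = 5: 5 is prime.
k = 6: 7 is prime.
k = 7: 7 is prime.
k = 8: 8 = 2 × 4; 9 = 3 × 3 — both composite.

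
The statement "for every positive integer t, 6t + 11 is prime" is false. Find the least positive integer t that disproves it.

Check each positive integer t in order until 6t + 11 is not prime.
For t = 1, 2, 3 the conclusion holds.
t = 4: 6t + 11 = 35 = 5 × 7, composite.

t = 4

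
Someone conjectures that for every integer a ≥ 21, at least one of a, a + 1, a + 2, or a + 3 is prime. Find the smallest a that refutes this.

a = 24

Check each integer a ≥ 21 in order until a, a + 1, a + 2, a + 3 are all composite.
a = 21: 23 is prime.
a = 22: 23 is prime.
a = 23: 23 is prime.
a = 24: 24 = 2 × 12; 25 = 5 × 5; 26 = 2 × 13; 27 = 3 × 9 — all composite.
Hence a = 24 is a counterexample.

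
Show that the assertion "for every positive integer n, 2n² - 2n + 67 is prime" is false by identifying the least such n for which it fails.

For n = 1, 2, 3 the conclusion holds.
n = 4: 2n² - 2n + 67 = 91 = 7 × 13, composite.
So n = 4 is the smallest counterexample.

n = 4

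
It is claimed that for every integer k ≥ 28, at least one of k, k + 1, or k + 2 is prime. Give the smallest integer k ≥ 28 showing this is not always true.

k = 32

We need the least integer k ≥ 28 for which k, k + 1, k + 2 are all composite.
k = 28: 29 is prime.
k = 29: 29 is prime.
k = 30: 31 is prime.
k = 31: 31 is prime.
k = 32: 32 = 2 × 16; 33 = 3 × 11; 34 = 2 × 17 — all composite.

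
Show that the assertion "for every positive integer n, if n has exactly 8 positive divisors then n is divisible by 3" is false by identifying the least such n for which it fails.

n = 40

For n = 24, 30 the conclusion holds.
n = 40: τ(40) = 8; 40 mod 3 = 1.
So n = 40 is the smallest counterexample.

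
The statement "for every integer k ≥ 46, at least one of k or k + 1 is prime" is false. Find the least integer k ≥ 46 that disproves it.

k = 48

Check each integer k ≥ 46 in order until k, k + 1 are both composite.
For k = 46, 47 the conclusion holds.
k = 48: 48 = 2 × 24; 49 = 7 × 7 — both composite.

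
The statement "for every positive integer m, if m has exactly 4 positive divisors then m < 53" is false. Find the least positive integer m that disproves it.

m = 55

We need the least positive integer m for which m has exactly 4 positive divisors but the claim fails.
For m = 6, 8, 10, 14, …, 39, 46, 51 the conclusion holds.
m = 55: τ(55) = 4; 55 ≥ 53.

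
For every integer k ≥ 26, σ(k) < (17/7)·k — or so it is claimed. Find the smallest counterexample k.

k = 36

Check each integer k ≥ 26 in order until the claim fails.
The first 10 eligible values, up to k = 35, all satisfy the conclusion.
k = 36: σ(36) = 91; 91 ≥ 612/7.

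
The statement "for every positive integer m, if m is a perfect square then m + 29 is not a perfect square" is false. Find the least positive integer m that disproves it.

m = 196

A counterexample is any positive integer m such that m is a perfect square but m + 29 is a perfect square; we check each in order.
For m = 1, 4, 9, 16, …, 121, 144, 169 the conclusion holds.
m = 196: 196 = 14² and 196 + 29 = 225 = 15².
So m = 196 is the smallest counterexample.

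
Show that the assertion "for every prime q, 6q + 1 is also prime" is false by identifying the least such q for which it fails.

Check each prime q in order until 6q + 1 is not prime.
The first 7 eligible values, up to q = 17, all satisfy the conclusion.
q = 19: 6q + 1 = 115 = 5 × 23, not prime.

q = 19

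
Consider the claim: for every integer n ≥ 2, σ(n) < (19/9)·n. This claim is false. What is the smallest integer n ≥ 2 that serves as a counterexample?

A counterexample is any integer n ≥ 2 such that the claim fails; we check each in order.
For n = 2, 3, 4, 5, 6, 7, 8, 9, 10, 11 the conclusion holds.
n = 12: σ(12) = 28; 28 ≥ 76/3.
So n = 12 is the smallest counterexample.

n = 12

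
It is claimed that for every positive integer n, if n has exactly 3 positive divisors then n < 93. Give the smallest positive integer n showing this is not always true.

n = 121

We need the least positive integer n for which n has exactly 3 positive divisors but the claim fails.
For n = 4, 9, 25, 49 the conclusion holds.
n = 121: τ(121) = 3; 121 ≥ 93.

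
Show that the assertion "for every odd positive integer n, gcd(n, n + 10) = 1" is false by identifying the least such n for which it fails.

n = 5

Check each odd positive integer n in order until gcd(n, n + 10) > 1.
n = 1: gcd(1, 11) = 1.
n = 3: gcd(3, 13) = 1.
n = 5: gcd(5, 15) = 5.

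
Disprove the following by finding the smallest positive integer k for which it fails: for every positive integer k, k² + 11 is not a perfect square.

A counterexample is any positive integer k such that k² + 11 is a perfect square; we check each in order.
For k = 1, 2, 3, 4 the conclusion holds.
k = 5: 5² + 11 = 36 = 6², a perfect square.

k = 5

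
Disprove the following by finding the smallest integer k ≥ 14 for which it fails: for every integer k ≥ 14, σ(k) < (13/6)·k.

A counterexample is any integer k ≥ 14 such that the claim fails; we check each in order.
The first 4 eligible values, up to k = 17, all satisfy the conclusion.
k = 18: σ(18) = 39; 39 ≥ 39.
Hence k = 18 is a counterexample.

k = 18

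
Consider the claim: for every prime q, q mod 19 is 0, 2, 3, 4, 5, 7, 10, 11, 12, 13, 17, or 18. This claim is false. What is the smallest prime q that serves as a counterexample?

Check each prime q in order until the claim fails.
For q = 2, 3, 5, 7, …, 37, 41, 43 the conclusion holds.
q = 47: 47 mod 19 = 9 — not in {0, 2, 3, 4, 5, 7, 10, 11, 12, 13, 17, 18}.

q = 47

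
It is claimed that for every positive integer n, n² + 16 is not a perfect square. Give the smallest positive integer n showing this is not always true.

Check each positive integer n in order until n² + 16 is a perfect square.
n = 1: 1² + 16 = 17, not a perfect square.
n = 2: 2² + 16 = 20, not a perfect square.
n = 3: 3² + 16 = 25 = 5², a perfect square.
Thus n = 3 disproves the claim, and no smaller n works.

n = 3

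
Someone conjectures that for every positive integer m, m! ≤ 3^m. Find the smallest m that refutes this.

The first 6 eligible values, up to m = 6, all satisfy the conclusion.
m = 7: m! = 5040 and 3^m = 2187, so 5040 > 2187.
Hence m = 7 is a counterexample.

m = 7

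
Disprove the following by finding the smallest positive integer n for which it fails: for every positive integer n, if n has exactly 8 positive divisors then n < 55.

n = 56

We need the least positive integer n for which n has exactly 8 positive divisors but the claim fails.
n = 24: τ(24) = 8; 24 < 55.
n = 30: τ(30) = 8; 30 < 55.
n = 40: τ(40) = 8; 40 < 55.
n = 42: τ(42) = 8; 42 < 55.
n = 54: τ(54) = 8; 54 < 55.
n = 56: τ(56) = 8; 56 ≥ 55.
Thus n = 56 disproves the claim, and no smaller n works.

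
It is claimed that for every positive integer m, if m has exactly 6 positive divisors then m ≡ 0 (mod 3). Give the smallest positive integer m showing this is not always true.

For m = 12, 18 the conclusion holds.
m = 20: τ(20) = 6; 20 ≡ 2 (mod 3).
Thus m = 20 disproves the claim, and no smaller m works.

m = 20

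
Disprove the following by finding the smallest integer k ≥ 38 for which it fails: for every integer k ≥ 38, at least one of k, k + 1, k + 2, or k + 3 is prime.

k = 48

Check each integer k ≥ 38 in order until k, k + 1, k + 2, k + 3 are all composite.
For k = 38, 39, 40, 41, 42, 43, 44, 45, 46, 47 the conclusion holds.
k = 48: 48 = 2 × 24; 49 = 7 × 7; 50 = 2 × 25; 51 = 3 × 17 — all composite.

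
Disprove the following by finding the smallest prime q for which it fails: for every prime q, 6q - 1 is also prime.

q = 11

Check each prime q in order until 6q - 1 is not prime.
The first 4 eligible values, up to q = 7, all satisfy the conclusion.
q = 11: 6q - 1 = 65 = 5 × 13, not prime.
So q = 11 is the smallest counterexample.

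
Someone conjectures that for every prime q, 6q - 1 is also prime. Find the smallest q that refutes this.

We need the least prime q for which 6q - 1 is not prime.
q = 2: 6q - 1 = 11, prime.
q = 3: 6q - 1 = 17, prime.
q = 5: 6q - 1 = 29, prime.
q = 7: 6q - 1 = 41, prime.
q = 11: 6q - 1 = 65 = 5 × 13, not prime.
Hence q = 11 is a counterexample.

q = 11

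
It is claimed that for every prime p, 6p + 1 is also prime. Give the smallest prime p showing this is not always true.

We need the least prime p for which 6p + 1 is not prime.
p = 2: 6p + 1 = 13, prime.
p = 3: 6p + 1 = 19, prime.
p = 5: 6p + 1 = 31, prime.
p = 7: 6p + 1 = 43, prime.
p = 11: 6p + 1 = 67, prime.
p = 13: 6p + 1 = 79, prime.
p = 17: 6p + 1 = 103, prime.
p = 19: 6p + 1 = 115 = 5 × 23, not prime.

p = 19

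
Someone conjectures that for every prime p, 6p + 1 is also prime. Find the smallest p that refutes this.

p = 19

The first 7 eligible values, up to p = 17, all satisfy the conclusion.
p = 19: 6p + 1 = 115 = 5 × 23, not prime.
Hence p = 19 is a counterexample.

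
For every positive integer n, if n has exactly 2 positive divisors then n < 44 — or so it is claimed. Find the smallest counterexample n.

We need the least positive integer n for which n has exactly 2 positive divisors but the claim fails.
For n = 2, 3, 5, 7, …, 37, 41, 43 the conclusion holds.
n = 47: τ(47) = 2; 47 ≥ 44.

n = 47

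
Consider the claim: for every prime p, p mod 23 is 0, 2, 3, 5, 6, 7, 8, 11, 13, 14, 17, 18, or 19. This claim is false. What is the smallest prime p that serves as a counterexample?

p = 43

A counterexample is any prime p such that the claim fails; we check each in order.
The first 13 eligible values, up to p = 41, all satisfy the conclusion.
p = 43: 43 mod 23 = 20 — not in {0, 2, 3, 5, 6, 7, 8, 11, 13, 14, 17, 18, 19}.
Hence p = 43 is a counterexample.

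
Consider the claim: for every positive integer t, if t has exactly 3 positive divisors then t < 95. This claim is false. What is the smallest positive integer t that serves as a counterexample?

t = 4: τ(4) = 3; 4 < 95.
t = 9: τ(9) = 3; 9 < 95.
t = 25: τ(25) = 3; 25 < 95.
t = 49: τ(49) = 3; 49 < 95.
t = 121: τ(121) = 3; 121 ≥ 95.

t = 121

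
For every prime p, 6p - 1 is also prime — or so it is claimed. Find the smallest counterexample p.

p = 11

For p = 2, 3, 5, 7 the conclusion holds.
p = 11: 6p - 1 = 65 = 5 × 13, not prime.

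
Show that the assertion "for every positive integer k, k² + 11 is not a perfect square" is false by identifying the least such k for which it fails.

k = 5

We need the least positive integer k for which k² + 11 is a perfect square.
k = 1: 1² + 11 = 12, not a perfect square.
k = 2: 2² + 11 = 15, not a perfect square.
k = 3: 3² + 11 = 20, not a perfect square.
k = 4: 4² + 11 = 27, not a perfect square.
k = 5: 5² + 11 = 36 = 6², a perfect square.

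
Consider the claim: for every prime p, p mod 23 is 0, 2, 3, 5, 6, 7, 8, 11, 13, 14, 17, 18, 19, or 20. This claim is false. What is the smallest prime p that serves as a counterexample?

p = 47

The first 14 eligible values, up to p = 43, all satisfy the conclusion.
p = 47: 47 mod 23 = 1 — not in {0, 2, 3, 5, 6, 7, 8, 11, 13, 14, 17, 18, 19, 20}.
So p = 47 is the smallest counterexample.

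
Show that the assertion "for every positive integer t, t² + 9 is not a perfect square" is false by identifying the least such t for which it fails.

t = 4

t = 1: 1² + 9 = 10, not a perfect square.
t = 2: 2² + 9 = 13, not a perfect square.
t = 3: 3² + 9 = 18, not a perfect square.
t = 4: 4² + 9 = 25 = 5², a perfect square.
Hence t = 4 is a counterexample.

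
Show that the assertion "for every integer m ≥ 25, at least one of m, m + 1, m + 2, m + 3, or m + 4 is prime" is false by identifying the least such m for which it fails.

m = 32

We need the least integer m ≥ 25 for which m, m + 1, m + 2, m + 3, m + 4 are all composite.
m = 25: 29 is prime.
m = 26: 29 is prime.
m = 27: 29 is prime.
m = 28: 29 is prime.
m = 29: 29 is prime.
m = 30: 31 is prime.
m = 31: 31 is prime.
m = 32: 32 = 2 × 16; 33 = 3 × 11; 34 = 2 × 17; 35 = 5 × 7; 36 = 2 × 18 — all composite.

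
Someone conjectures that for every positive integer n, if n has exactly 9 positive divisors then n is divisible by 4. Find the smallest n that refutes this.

Check each positive integer n in order until n has exactly 9 positive divisors but n is not divisible by 4.
n = 36: τ(36) = 9; 36 mod 4 = 0.
n = 100: τ(100) = 9; 100 mod 4 = 0.
n = 196: τ(196) = 9; 196 mod 4 = 0.
n = 225: τ(225) = 9; 225 mod 4 = 1.

n = 225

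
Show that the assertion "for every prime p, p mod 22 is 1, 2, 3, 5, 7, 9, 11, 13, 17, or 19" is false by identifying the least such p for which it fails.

p = 37

A counterexample is any prime p such that the claim fails; we check each in order.
For p = 2, 3, 5, 7, …, 23, 29, 31 the conclusion holds.
p = 37: 37 mod 22 = 15 — not in {1, 2, 3, 5, 7, 9, 11, 13, 17, 19}.
Hence p = 37 is a counterexample.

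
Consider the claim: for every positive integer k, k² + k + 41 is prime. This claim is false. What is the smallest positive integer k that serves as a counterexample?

k = 40

We need the least positive integer k for which k² + k + 41 is not prime.
For k = 1, 2, 3, 4, …, 37, 38, 39 the conclusion holds.
k = 40: k² + k + 41 = 1681 = 41 × 41, composite.
Hence k = 40 is a counterexample.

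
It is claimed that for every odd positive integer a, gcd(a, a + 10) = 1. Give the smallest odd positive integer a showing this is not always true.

Check each odd positive integer a in order until gcd(a, a + 10) > 1.
a = 1: gcd(1, 11) = 1.
a = 3: gcd(3, 13) = 1.
a = 5: gcd(5, 15) = 5.
Hence a = 5 is a counterexample.

a = 5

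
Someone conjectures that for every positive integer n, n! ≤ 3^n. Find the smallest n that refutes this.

n = 7

A counterexample is any positive integer n such that n! > 3^n; we check each in order.
The first 6 eligible values, up to n = 6, all satisfy the conclusion.
n = 7: n! = 5040 and 3^n = 2187, so 5040 > 2187.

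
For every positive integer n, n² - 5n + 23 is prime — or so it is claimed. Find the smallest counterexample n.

n = 19

Check each positive integer n in order until n² - 5n + 23 is not prime.
The first 18 eligible values, up to n = 18, all satisfy the conclusion.
n = 19: n² - 5n + 23 = 289 = 17 × 17, composite.
Thus n = 19 disproves the claim, and no smaller n works.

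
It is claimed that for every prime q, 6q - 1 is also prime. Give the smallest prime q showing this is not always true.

We need the least prime q for which 6q - 1 is not prime.
For q = 2, 3, 5, 7 the conclusion holds.
q = 11: 6q - 1 = 65 = 5 × 13, not prime.
Thus q = 11 disproves the claim, and no smaller q works.

q = 11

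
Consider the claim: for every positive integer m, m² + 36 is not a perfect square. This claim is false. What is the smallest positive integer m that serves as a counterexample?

We need the least positive integer m for which m² + 36 is a perfect square.
m = 1: 1² + 36 = 37, not a perfect square.
m = 2: 2² + 36 = 40, not a perfect square.
m = 3: 3² + 36 = 45, not a perfect square.
m = 4: 4² + 36 = 52, not a perfect square.
m = 5: 5² + 36 = 61, not a perfect square.
m = 6: 6² + 36 = 72, not a perfect square.
m = 7: 7² + 36 = 85, not a perfect square.
m = 8: 8² + 36 = 100 = 10², a perfect square.
Thus m = 8 disproves the claim, and no smaller m works.

m = 8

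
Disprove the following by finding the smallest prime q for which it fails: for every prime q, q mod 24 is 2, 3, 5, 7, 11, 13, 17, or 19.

A counterexample is any prime q such that the claim fails; we check each in order.
For q = 2, 3, 5, 7, 11, 13, 17, 19 the conclusion holds.
q = 23: 23 mod 24 = 23 — not in {2, 3, 5, 7, 11, 13, 17, 19}.

q = 23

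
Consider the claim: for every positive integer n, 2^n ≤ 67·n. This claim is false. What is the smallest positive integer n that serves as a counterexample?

For n = 1, 2, 3, 4, 5, 6, 7, 8, 9 the conclusion holds.
n = 10: 2^n = 1024 and 67·n = 670, so 1024 > 670.

n = 10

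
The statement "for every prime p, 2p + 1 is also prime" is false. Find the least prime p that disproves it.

For p = 2, 3, 5 the conclusion holds.
p = 7: 2p + 1 = 15 = 3 × 5, not prime.

p = 7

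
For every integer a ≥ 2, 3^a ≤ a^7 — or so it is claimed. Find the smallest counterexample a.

We need the least integer a ≥ 2 for which 3^a > a^7.
For a = 2, 3, 4, 5, …, 16, 17, 18 the conclusion holds.
a = 19: 3^a = 1162261467 and a^7 = 893871739, so 1162261467 > 893871739.
Thus a = 19 disproves the claim, and no smaller a works.

a = 19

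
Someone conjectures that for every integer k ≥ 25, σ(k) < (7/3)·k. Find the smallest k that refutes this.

k = 30

A counterexample is any integer k ≥ 25 such that the claim fails; we check each in order.
For k = 25, 26, 27, 28, 29 the conclusion holds.
k = 30: σ(30) = 72; 72 ≥ 70.
Thus k = 30 disproves the claim, and no smaller k works.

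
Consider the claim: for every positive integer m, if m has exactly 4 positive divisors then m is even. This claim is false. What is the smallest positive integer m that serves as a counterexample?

m = 6: divisors of 6: 1, 2, 3, 6; 6 is even.
m = 8: divisors of 8: 1, 2, 4, 8; 8 is even.
m = 10: divisors of 10: 1, 2, 5, 10; 10 is even.
m = 14: divisors of 14: 1, 2, 7, 14; 14 is even.
m = 15: divisors of 15: 1, 3, 5, 15; 15 is odd.
Hence m = 15 is a counterexample.

m = 15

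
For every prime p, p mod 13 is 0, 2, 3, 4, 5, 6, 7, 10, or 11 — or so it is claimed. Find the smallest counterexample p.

p = 47

A counterexample is any prime p such that the claim fails; we check each in order.
For p = 2, 3, 5, 7, …, 37, 41, 43 the conclusion holds.
p = 47: 47 mod 13 = 8 — not in {0, 2, 3, 4, 5, 6, 7, 10, 11}.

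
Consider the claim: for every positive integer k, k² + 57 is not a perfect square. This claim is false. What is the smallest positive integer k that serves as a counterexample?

A counterexample is any positive integer k such that k² + 57 is a perfect square; we check each in order.
For k = 1, 2, 3, 4, 5, 6, 7 the conclusion holds.
k = 8: 8² + 57 = 121 = 11², a perfect square.

k = 8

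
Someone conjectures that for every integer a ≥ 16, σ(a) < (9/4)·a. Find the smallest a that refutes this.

a = 24

We need the least integer a ≥ 16 for which the claim fails.
The first 8 eligible values, up to a = 23, all satisfy the conclusion.
a = 24: σ(24) = 60; 60 ≥ 54.
Hence a = 24 is a counterexample.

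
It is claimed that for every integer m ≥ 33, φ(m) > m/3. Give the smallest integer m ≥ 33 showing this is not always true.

m = 36

Check each integer m ≥ 33 in order until the claim fails.
For m = 33, 34, 35 the conclusion holds.
m = 36: φ(36) = 12 and 36/3 = 12, so φ(36) ≤ 36/3.
So m = 36 is the smallest counterexample.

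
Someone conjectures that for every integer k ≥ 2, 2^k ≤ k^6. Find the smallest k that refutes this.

k = 30

A counterexample is any integer k ≥ 2 such that 2^k > k^6; we check each in order.
The first 28 eligible values, up to k = 29, all satisfy the conclusion.
k = 30: 2^k = 1073741824 and k^6 = 729000000, so 1073741824 > 729000000.
So k = 30 is the smallest counterexample.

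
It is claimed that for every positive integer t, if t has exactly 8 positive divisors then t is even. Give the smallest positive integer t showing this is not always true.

A counterexample is any positive integer t such that t has exactly 8 positive divisors but t is odd; we check each in order.
For t = 24, 30, 40, 42, …, 88, 102, 104 the conclusion holds.
t = 105: divisors of 105: 1, 3, 5, 7, 15, 21, 35, 105; 105 is odd.
Thus t = 105 disproves the claim, and no smaller t works.

t = 105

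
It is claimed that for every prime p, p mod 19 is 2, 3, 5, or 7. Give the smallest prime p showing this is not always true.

Check each prime p in order until the claim fails.
p = 2: 2 mod 19 = 2.
p = 3: 3 mod 19 = 3.
p = 5: 5 mod 19 = 5.
p = 7: 7 mod 19 = 7.
p = 11: 11 mod 19 = 11 — not in {2, 3, 5, 7}.

p = 11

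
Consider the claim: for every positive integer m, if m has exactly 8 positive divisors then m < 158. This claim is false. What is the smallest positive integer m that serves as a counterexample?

m = 165

Check each positive integer m in order until m has exactly 8 positive divisors but the claim fails.
The first 22 eligible values, up to m = 154, all satisfy the conclusion.
m = 165: τ(165) = 8; 165 ≥ 158.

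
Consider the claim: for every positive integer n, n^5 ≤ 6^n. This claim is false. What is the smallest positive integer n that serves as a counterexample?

n = 3

For n = 1, 2 the conclusion holds.
n = 3: n^5 = 243 and 6^n = 216, so 243 > 216.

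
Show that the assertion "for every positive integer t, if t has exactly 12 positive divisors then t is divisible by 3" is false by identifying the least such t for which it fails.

t = 140

The first 8 eligible values, up to t = 132, all satisfy the conclusion.
t = 140: τ(140) = 12; 140 mod 3 = 2.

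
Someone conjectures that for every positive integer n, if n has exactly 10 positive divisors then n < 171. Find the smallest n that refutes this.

A counterexample is any positive integer n such that n has exactly 10 positive divisors but the claim fails; we check each in order.
The first 4 eligible values, up to n = 162, all satisfy the conclusion.
n = 176: τ(176) = 10; 176 ≥ 171.
Hence n = 176 is a counterexample.

n = 176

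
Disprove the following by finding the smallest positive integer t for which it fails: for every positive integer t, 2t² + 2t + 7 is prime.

t = 6

We need the least positive integer t for which 2t² + 2t + 7 is not prime.
t = 1: 2t² + 2t + 7 = 11, prime.
t = 2: 2t² + 2t + 7 = 19, prime.
t = 3: 2t² + 2t + 7 = 31, prime.
t = 4: 2t² + 2t + 7 = 47, prime.
t = 5: 2t² + 2t + 7 = 67, prime.
t = 6: 2t² + 2t + 7 = 91 = 7 × 13, composite.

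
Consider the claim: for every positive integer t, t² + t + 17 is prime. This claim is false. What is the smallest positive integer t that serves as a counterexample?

The first 15 eligible values, up to t = 15, all satisfy the conclusion.
t = 16: t² + t + 17 = 289 = 17 × 17, composite.

t = 16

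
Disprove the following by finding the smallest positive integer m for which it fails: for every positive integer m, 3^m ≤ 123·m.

m = 1: 3^m = 3 and 123·m = 123, so 3 ≤ 123.
m = 2: 3^m = 9 and 123·m = 246, so 9 ≤ 246.
m = 3: 3^m = 27 and 123·m = 369, so 27 ≤ 369.
m = 4: 3^m = 81 and 123·m = 492, so 81 ≤ 492.
m = 5: 3^m = 243 and 123·m = 615, so 243 ≤ 615.
m = 6: 3^m = 729 and 123·m = 738, so 729 ≤ 738.
m = 7: 3^m = 2187 and 123·m = 861, so 2187 > 861.
Thus m = 7 disproves the claim, and no smaller m works.

m = 7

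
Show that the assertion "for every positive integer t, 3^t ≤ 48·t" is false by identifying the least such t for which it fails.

t = 1: 3^t = 3 and 48·t = 48, so 3 ≤ 48.
t = 2: 3^t = 9 and 48·t = 96, so 9 ≤ 96.
t = 3: 3^t = 27 and 48·t = 144, so 27 ≤ 144.
t = 4: 3^t = 81 and 48·t = 192, so 81 ≤ 192.
t = 5: 3^t = 243 and 48·t = 240, so 243 > 240.

t = 5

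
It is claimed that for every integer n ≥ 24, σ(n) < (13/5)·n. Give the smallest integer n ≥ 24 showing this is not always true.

n = 60

The first 36 eligible values, up to n = 59, all satisfy the conclusion.
n = 60: σ(60) = 168; 168 ≥ 156.
Thus n = 60 disproves the claim, and no smaller n works.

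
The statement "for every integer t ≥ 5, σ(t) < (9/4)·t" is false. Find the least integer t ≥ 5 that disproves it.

We need the least integer t ≥ 5 for which the claim fails.
For t = 5, 6, 7, 8, 9, 10, 11 the conclusion holds.
t = 12: σ(12) = 28; 28 ≥ 27.

t = 12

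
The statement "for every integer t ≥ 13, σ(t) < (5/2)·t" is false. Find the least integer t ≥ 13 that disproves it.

A counterexample is any integer t ≥ 13 such that the claim fails; we check each in order.
For t = 13, 14, 15, 16, …, 21, 22, 23 the conclusion holds.
t = 24: σ(24) = 60; 60 ≥ 60.
Thus t = 24 disproves the claim, and no smaller t works.

t = 24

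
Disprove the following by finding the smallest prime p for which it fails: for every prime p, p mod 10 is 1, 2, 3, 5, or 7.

p = 19

p = 2: 2 mod 10 = 2.
p = 3: 3 mod 10 = 3.
p = 5: 5 mod 10 = 5.
p = 7: 7 mod 10 = 7.
p = 11: 11 mod 10 = 1.
p = 13: 13 mod 10 = 3.
p = 17: 17 mod 10 = 7.
p = 19: 19 mod 10 = 9 — not in {1, 2, 3, 5, 7}.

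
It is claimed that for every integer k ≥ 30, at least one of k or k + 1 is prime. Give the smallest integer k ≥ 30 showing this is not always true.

For k = 30, 31 the conclusion holds.
k = 32: 32 = 2 × 16; 33 = 3 × 11 — both composite.
Hence k = 32 is a counterexample.

k = 32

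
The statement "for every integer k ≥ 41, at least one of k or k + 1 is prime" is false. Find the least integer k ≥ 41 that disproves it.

For k = 41, 42, 43 the conclusion holds.
k = 44: 44 = 2 × 22; 45 = 3 × 15 — both composite.
Thus k = 44 disproves the claim, and no smaller k works.

k = 44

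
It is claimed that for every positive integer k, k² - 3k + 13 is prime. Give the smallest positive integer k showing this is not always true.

For k = 1, 2, 3, 4, …, 9, 10, 11 the conclusion holds.
k = 12: k² - 3k + 13 = 121 = 11 × 11, composite.
Thus k = 12 disproves the claim, and no smaller k works.

k = 12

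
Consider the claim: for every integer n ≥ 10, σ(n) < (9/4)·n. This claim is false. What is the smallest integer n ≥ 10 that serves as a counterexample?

n = 12

For n = 10, 11 the conclusion holds.
n = 12: σ(12) = 28; 28 ≥ 27.
Thus n = 12 disproves the claim, and no smaller n works.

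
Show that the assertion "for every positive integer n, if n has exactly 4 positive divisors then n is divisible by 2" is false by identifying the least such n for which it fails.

The first 4 eligible values, up to n = 14, all satisfy the conclusion.
n = 15: τ(15) = 4; 15 mod 2 = 1.
So n = 15 is the smallest counterexample.

n = 15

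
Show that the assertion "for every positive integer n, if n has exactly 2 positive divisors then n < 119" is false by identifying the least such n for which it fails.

n = 127

Check each positive integer n in order until n has exactly 2 positive divisors but the claim fails.
For n = 2, 3, 5, 7, …, 107, 109, 113 the conclusion holds.
n = 127: τ(127) = 2; 127 ≥ 119.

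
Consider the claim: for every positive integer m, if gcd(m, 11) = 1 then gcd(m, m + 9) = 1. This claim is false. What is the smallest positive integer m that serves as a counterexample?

For m = 1, 2 the conclusion holds.
m = 3: gcd(3, 12) = 3.

m = 3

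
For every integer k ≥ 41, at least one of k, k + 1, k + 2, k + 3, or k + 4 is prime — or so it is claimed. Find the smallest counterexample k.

k = 48

The first 7 eligible values, up to k = 47, all satisfy the conclusion.
k = 48: 48 = 2 × 24; 49 = 7 × 7; 50 = 2 × 25; 51 = 3 × 17; 52 = 2 × 26 — all composite.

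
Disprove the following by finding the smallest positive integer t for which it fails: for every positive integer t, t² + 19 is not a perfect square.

t = 9

The first 8 eligible values, up to t = 8, all satisfy the conclusion.
t = 9: 9² + 19 = 100 = 10², a perfect square.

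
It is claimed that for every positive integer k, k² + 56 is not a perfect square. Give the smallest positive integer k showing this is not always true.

k = 5

For k = 1, 2, 3, 4 the conclusion holds.
k = 5: 5² + 56 = 81 = 9², a perfect square.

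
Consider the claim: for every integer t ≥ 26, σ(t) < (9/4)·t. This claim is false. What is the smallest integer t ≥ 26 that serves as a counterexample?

t = 30

A counterexample is any integer t ≥ 26 such that the claim fails; we check each in order.
For t = 26, 27, 28, 29 the conclusion holds.
t = 30: σ(30) = 72; 72 ≥ 135/2.
So t = 30 is the smallest counterexample.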